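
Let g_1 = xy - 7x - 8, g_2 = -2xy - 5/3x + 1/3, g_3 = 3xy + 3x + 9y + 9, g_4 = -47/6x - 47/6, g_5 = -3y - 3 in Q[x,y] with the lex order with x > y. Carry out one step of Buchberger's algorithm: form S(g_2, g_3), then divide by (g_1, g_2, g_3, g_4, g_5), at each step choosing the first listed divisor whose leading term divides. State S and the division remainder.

lcm(LM(g_2), LM(g_3)) = xy.
S = (lcm/LT(g_2))·g_2 − (lcm/LT(g_3))·g_3 = -1/6x - 3y - 19/6.
Reduce S modulo (g_1, g_2, g_3, g_4, g_5) in that order:
  leading term x: subtract (1/47)·g_4 from -1/6x - 3y - 19/6 → -3y - 3
  leading term y: subtract (1)·g_5 from -3y - 3 → 0
The remainder is 0, so this S-polynomial contributes no new basis element.
This is the inner loop of Buchberger's algorithm — each nonzero remainder becomes a new basis element.

S(g_2, g_3) = -1/6x - 3y - 19/6; remainder on division = 0.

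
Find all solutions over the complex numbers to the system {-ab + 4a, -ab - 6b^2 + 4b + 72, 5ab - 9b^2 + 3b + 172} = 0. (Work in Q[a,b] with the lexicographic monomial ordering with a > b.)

{(-2, 4)}

Compute a lex Gröbner basis by Buchberger's algorithm.
f_1 = -ab + 4a, LT = ab.
f_2 = -ab - 6b^2 + 4b + 72, LT = ab.
f_3 = 5ab - 9b^2 + 3b + 172, LT = ab.

S(f_1,f_2): lcm = ab. S = -4a - 6b^2 + 4b + 72.
  reduce S modulo (f_1, f_2, f_3):
  remainder -4a - 6b^2 + 4b + 72 ≠ 0; add h_4 = -4a - 6b^2 + 4b + 72 to the basis.

S(f_1,f_3): lcm = ab. S = -4a + 9/5b^2 - 3/5b - 172/5.
  reduce S modulo (f_1, f_2, f_3, h_4):
  remainder 39/5b^2 - 23/5b - 532/5 ≠ 0; add h_5 = 39/5b^2 - 23/5b - 532/5 to the basis.

S(f_1,h_4): lcm = ab. S = -4a - 3/2b^3 + b^2 + 18b.
  reduce S modulo (f_1, f_2, f_3, h_4, h_5):
  remainder -965/338b + 1930/169 ≠ 0; add h_6 = -965/338b + 1930/169 to the basis.

The other S-polynomials (S(f_2,f_3), S(f_2,h_4), S(f_3,h_4), S(f_1,h_5), S(f_2,h_5), S(f_3,h_5), S(h_4,h_5), S(f_1,h_6), S(f_2,h_6), S(f_3,h_6), S(h_4,h_6), S(h_5,h_6)) all reduce to 0 modulo the current basis, so we have a Gröbner basis.
Inter-reduce: drop elements whose leading term is divisible by another's, tail-reduce, and make monic.
Reduced Gröbner basis: {a + 2, b - 4}.

From the last basis element, b - 4 = 0, so b takes values in {4}. Each choice, substituted upward through the basis, yields the corresponding point(s) of the solution set.
  b = 4: the earlier basis element becomes a + 2 = 0, giving a = -2 — point (-2, 4).
This is the nonlinear analogue of row-reducing a linear system.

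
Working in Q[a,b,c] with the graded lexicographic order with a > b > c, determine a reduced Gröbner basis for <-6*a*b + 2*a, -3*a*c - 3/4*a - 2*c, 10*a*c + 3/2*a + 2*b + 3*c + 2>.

G = {b**2 + 2/3*b - 1/3, b*c - 1/3*c, c**2 - 3/22*b - 29/44*c - 3/22, a - 2*b + 11/3*c - 2}

f_1 = -6*a*b + 2*a, LT = a*b.
f_2 = -3*a*c - 3/4*a - 2*c, LT = a*c.
f_3 = 10*a*c + 3/2*a + 2*b + 3*c + 2, LT = a*c.

S(f_1,f_2): lcm = a*b*c. S = -1/4*a*b - 1/3*a*c - 2/3*b*c.
  leading term a*b: subtract (1/24)·f_1 from -1/4*a*b - 1/3*a*c - 2/3*b*c → -1/3*a*c - 2/3*b*c - 1/12*a
  leading term a*c: subtract (1/9)·f_2 from -1/3*a*c - 2/3*b*c - 1/12*a → -2/3*b*c + 2/9*c
  leading term b*c: no divisor's leading term divides it; move -2/3*b*c to the remainder.
  leading term c: no divisor's leading term divides it; move 2/9*c to the remainder.
  remainder -2/3*b*c + 2/9*c ≠ 0; add g_4 = -2/3*b*c + 2/9*c to the basis.

S(f_1,f_3): lcm = a*b*c. S = -3/20*a*b - 1/3*a*c - 1/5*b**2 - 3/10*b*c - 1/5*b.
  leading term a*b: subtract (1/40)·f_1 from -3/20*a*b - 1/3*a*c - 1/5*b**2 - 3/10*b*c - 1/5*b → -1/3*a*c - 1/5*b**2 - 3/10*b*c - 1/20*a - 1/5*b
  leading term a*c: subtract (1/9)·f_2 from -1/3*a*c - 1/5*b**2 - 3/10*b*c - 1/20*a - 1/5*b → -1/5*b**2 - 3/10*b*c + 1/30*a - 1/5*b + 2/9*c
  leading term b**2: no divisor's leading term divides it; move -1/5*b**2 to the remainder.
  leading term b*c: subtract (9/20)·g_4 from -3/10*b*c + 1/30*a - 1/5*b + 2/9*c → 1/30*a - 1/5*b + 11/90*c
  leading term a: no divisor's leading term divides it; move 1/30*a to the remainder.
  leading term b: no divisor's leading term divides it; move -1/5*b to the remainder.
  leading term c: no divisor's leading term divides it; move 11/90*c to the remainder.
  remainder -1/5*b**2 + 1/30*a - 1/5*b + 11/90*c ≠ 0; add g_5 = -1/5*b**2 + 1/30*a - 1/5*b + 11/90*c to the basis.

S(f_2,f_3): lcm = a*c. S = 1/10*a - 1/5*b + 11/30*c - 1/5.
  leading term a: no divisor's leading term divides it; move 1/10*a to the remainder.
  leading term b: no divisor's leading term divides it; move -1/5*b to the remainder.
  leading term c: no divisor's leading term divides it; move 11/30*c to the remainder.
  leading term 1: no divisor's leading term divides it; move -1/5 to the remainder.
  remainder 1/10*a - 1/5*b + 11/30*c - 1/5 ≠ 0; add g_6 = 1/10*a - 1/5*b + 11/30*c - 1/5 to the basis.

S(g_4,g_5): lcm = b**2*c. S = 1/6*a*c - 4/3*b*c + 11/18*c**2.
  leading term a*c: subtract (-1/18)·f_2 from 1/6*a*c - 4/3*b*c + 11/18*c**2 → -4/3*b*c + 11/18*c**2 - 1/24*a - 1/9*c
  leading term b*c: subtract (2)·g_4 from -4/3*b*c + 11/18*c**2 - 1/24*a - 1/9*c → 11/18*c**2 - 1/24*a - 5/9*c
  leading term c**2: no divisor's leading term divides it; move 11/18*c**2 to the remainder.
  leading term a: subtract (-5/12)·g_6 from -1/24*a - 5/9*c → -1/12*b - 29/72*c - 1/12
  leading term b: no divisor's leading term divides it; move -1/12*b to the remainder.
  leading term c: no divisor's leading term divides it; move -29/72*c to the remainder.
  leading term 1: no divisor's leading term divides it; move -1/12 to the remainder.
  remainder 11/18*c**2 - 1/12*b - 29/72*c - 1/12 ≠ 0; add g_7 = 11/18*c**2 - 1/12*b - 29/72*c - 1/12 to the basis.

The other S-polynomials (S(f_1,g_4), S(f_2,g_4), S(f_3,g_4), S(f_1,g_5), S(f_2,g_5), S(f_3,g_5), S(f_1,g_6), S(f_2,g_6), S(f_3,g_6), S(g_4,g_6), S(g_5,g_6), S(f_1,g_7), S(f_2,g_7), S(f_3,g_7), S(g_4,g_7), S(g_5,g_7), S(g_6,g_7)) all reduce to 0 modulo the current basis, so we have a Gröbner basis.
Inter-reduce: drop elements whose leading term is divisible by another's, tail-reduce, and make monic.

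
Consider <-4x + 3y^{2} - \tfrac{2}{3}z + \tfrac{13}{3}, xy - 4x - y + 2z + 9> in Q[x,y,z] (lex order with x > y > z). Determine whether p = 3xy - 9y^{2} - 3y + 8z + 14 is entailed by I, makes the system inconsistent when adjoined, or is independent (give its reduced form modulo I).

First compute the reduced Gröbner basis of I by Buchberger's algorithm.
f_1 = -4x + 3y^{2} - \tfrac{2}{3}z + \tfrac{13}{3}, LT = x.
f_2 = xy - 4x - y + 2z + 9, LT = xy.

S(f_1,f_2): lcm = xy. S = 4x - \tfrac{3}{4}y^{3} + \tfrac{1}{6}yz - \tfrac{1}{12}y - 2z - 9.
  leading term x: subtract (-1)·f_1 from 4x - \tfrac{3}{4}y^{3} + \tfrac{1}{6}yz - \tfrac{1}{12}y - 2z - 9 → -\tfrac{3}{4}y^{3} + 3y^{2} + \tfrac{1}{6}yz - \tfrac{1}{12}y - \tfrac{8}{3}z - \tfrac{14}{3}
  leading term y^{3}: no divisor's leading term divides it; move -\tfrac{3}{4}y^{3} to the remainder.
  leading term y^{2}: no divisor's leading term divides it; move 3y^{2} to the remainder.
  leading term yz: no divisor's leading term divides it; move \tfrac{1}{6}yz to the remainder.
  leading term y: no divisor's leading term divides it; move -\tfrac{1}{12}y to the remainder.
  leading term z: no divisor's leading term divides it; move -\tfrac{8}{3}z to the remainder.
  leading term 1: no divisor's leading term divides it; move -\tfrac{14}{3} to the remainder.
  remainder -\tfrac{3}{4}y^{3} + 3y^{2} + \tfrac{1}{6}yz - \tfrac{1}{12}y - \tfrac{8}{3}z - \tfrac{14}{3} ≠ 0; add h_3 = -\tfrac{3}{4}y^{3} + 3y^{2} + \tfrac{1}{6}yz - \tfrac{1}{12}y - \tfrac{8}{3}z - \tfrac{14}{3} to the basis.

The other S-polynomials (S(f_1,h_3), S(f_2,h_3)) all reduce to 0 modulo the current basis, so we have a Gröbner basis.
Inter-reduce: drop elements whose leading term is divisible by another's, tail-reduce, and make monic.
Reduced Gröbner basis: {x - \tfrac{3}{4}y^{2} + \tfrac{1}{6}z - \tfrac{13}{12}, y^{3} - 4y^{2} - \tfrac{2}{9}yz + \tfrac{1}{9}y + \tfrac{32}{9}z + \tfrac{56}{9}}.
Label its elements g_1 = x - \tfrac{3}{4}y^{2} + \tfrac{1}{6}z - \tfrac{13}{12}, g_2 = y^{3} - 4y^{2} - \tfrac{2}{9}yz + \tfrac{1}{9}y + \tfrac{32}{9}z + \tfrac{56}{9}.

Reduce p = 3xy - 9y^{2} - 3y + 8z + 14 modulo G:
  leading term xy: subtract (3y)·g_1 from 3xy - 9y^{2} - 3y + 8z + 14 → \tfrac{9}{4}y^{3} - 9y^{2} - \tfrac{1}{2}yz + \tfrac{1}{4}y + 8z + 14
  leading term y^{3}: subtract (\tfrac{9}{4})·g_2 from \tfrac{9}{4}y^{3} - 9y^{2} - \tfrac{1}{2}yz + \tfrac{1}{4}y + 8z + 14 → 0
  normal form = 0.
Since the normal form is 0, p ∈ I.

3xy - 9y^{2} - 3y + 8z + 14 lies in I (it reduces to 0).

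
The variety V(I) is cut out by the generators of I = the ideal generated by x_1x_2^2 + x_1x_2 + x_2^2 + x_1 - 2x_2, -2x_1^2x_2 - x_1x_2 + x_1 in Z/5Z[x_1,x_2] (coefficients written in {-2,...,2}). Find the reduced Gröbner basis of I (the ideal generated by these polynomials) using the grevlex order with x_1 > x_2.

f_1 = x_1x_2^2 + x_1x_2 + x_2^2 + x_1 - 2x_2, LT = x_1x_2^2.
f_2 = -2x_1^2x_2 - x_1x_2 + x_1, LT = x_1^2x_2.

S(f_1,f_2): lcm = x_1^2x_2^2. S = x_1^2x_2 - 2x_1x_2^2 + x_1^2 + x_1x_2.
  reduce S modulo (f_1, f_2):
  remainder x_1^2 + 2x_2^2 + x_2 ≠ 0; add g_3 = x_1^2 + 2x_2^2 + x_2 to the basis.

S(f_1,g_3): lcm = x_1^2x_2^2. S = -2x_2^4 + x_1^2x_2 + x_1x_2^2 - x_2^3 + x_1^2 - 2x_1x_2.
  reduce S modulo (f_1, f_2, g_3):
  remainder -2x_2^4 - x_2^3 - x_1x_2 + 2x_2^2 + 2x_1 + x_2 ≠ 0; add g_4 = -2x_2^4 - x_2^3 - x_1x_2 + 2x_2^2 + 2x_1 + x_2 to the basis.

S(f_2,g_3): lcm = x_1^2x_2. S = -2x_2^3 - 2x_1x_2 - x_2^2 + 2x_1.
  reduce S modulo (f_1, f_2, g_3, g_4):
  remainder -2x_2^3 - 2x_1x_2 - x_2^2 + 2x_1 ≠ 0; add g_5 = -2x_2^3 - 2x_1x_2 - x_2^2 + 2x_1 to the basis.

The other S-polynomials (S(f_1,g_4), S(f_2,g_4), S(g_3,g_4), S(f_1,g_5), S(f_2,g_5), S(g_3,g_5), S(g_4,g_5)) all reduce to 0 modulo the current basis, so we have a Gröbner basis.
Inter-reduce: drop elements whose leading term is divisible by another's, tail-reduce, and make monic.

G = {x_1x_2^2 + x_1x_2 + x_2^2 + x_1 - 2x_2, x_2^3 + x_1x_2 - 2x_2^2 - x_1, x_1^2 + 2x_2^2 + x_2}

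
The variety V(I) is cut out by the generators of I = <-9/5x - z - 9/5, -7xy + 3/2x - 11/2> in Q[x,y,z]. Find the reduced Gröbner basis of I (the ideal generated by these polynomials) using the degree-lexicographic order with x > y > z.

G = {yz + 9/5y - 3/14z - 9/5, x + 5/9z + 1}

f_1 = -9/5x - z - 9/5, LT = x.
f_2 = -7xy + 3/2x - 11/2, LT = xy.

S(f_1,f_2): lcm = xy. S = 5/9yz + 3/14x + y - 11/14.
  leading term yz: no divisor's leading term divides it; move 5/9yz to the remainder.
  leading term x: subtract (-5/42)·f_1 from 3/14x + y - 11/14 → y - 5/42z - 1
  leading term y: no divisor's leading term divides it; move y to the remainder.
  leading term z: no divisor's leading term divides it; move -5/42z to the remainder.
  leading term 1: no divisor's leading term divides it; move -1 to the remainder.
  remainder 5/9yz + y - 5/42z - 1 ≠ 0; add g_3 = 5/9yz + y - 5/42z - 1 to the basis.

The other S-polynomials (S(f_1,g_3), S(f_2,g_3)) all reduce to 0 modulo the current basis, so we have a Gröbner basis.
Inter-reduce: drop elements whose leading term is divisible by another's, tail-reduce, and make monic.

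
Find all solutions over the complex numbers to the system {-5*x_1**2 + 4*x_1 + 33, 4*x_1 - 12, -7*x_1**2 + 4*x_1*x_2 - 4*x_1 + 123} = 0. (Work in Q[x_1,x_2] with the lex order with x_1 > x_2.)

Compute a lex Gröbner basis by Buchberger's algorithm.
f_1 = -5*x_1**2 + 4*x_1 + 33, LT = x_1**2.
f_2 = 4*x_1 - 12, LT = x_1.
f_3 = -7*x_1**2 + 4*x_1*x_2 - 4*x_1 + 123, LT = x_1**2.

S(f_1,f_3): lcm = x_1**2. S = 4/7*x_1*x_2 - 48/35*x_1 + 384/35.
  leading term x_1*x_2: subtract (1/7*x_2)·f_2 from 4/7*x_1*x_2 - 48/35*x_1 + 384/35 → -48/35*x_1 + 12/7*x_2 + 384/35
  leading term x_1: subtract (-12/35)·f_2 from -48/35*x_1 + 12/7*x_2 + 384/35 → 12/7*x_2 + 48/7
  leading term x_2: no divisor's leading term divides it; move 12/7*x_2 to the remainder.
  leading term 1: no divisor's leading term divides it; move 48/7 to the remainder.
  remainder 12/7*x_2 + 48/7 ≠ 0; add h_4 = 12/7*x_2 + 48/7 to the basis.

The other S-polynomials (S(f_1,f_2), S(f_2,f_3), S(f_1,h_4), S(f_2,h_4), S(f_3,h_4)) all reduce to 0 modulo the current basis, so we have a Gröbner basis.
Inter-reduce: drop elements whose leading term is divisible by another's, tail-reduce, and make monic.
Reduced Gröbner basis: {x_1 - 3, x_2 + 4}.

Elimination: the polynomial x_2 + 4 lies in the elimination ideal for x_2, so x_2 ∈ {-4}. For each such x_2, the remaining basis elements (now univariate) give the rest of the solution.
  x_2 = -4: the earlier basis element becomes x_1 - 3 = 0, giving x_1 = 3 — point (3, -4).
Substituting each solution back into the original system confirms all equations vanish.

{(3, -4)}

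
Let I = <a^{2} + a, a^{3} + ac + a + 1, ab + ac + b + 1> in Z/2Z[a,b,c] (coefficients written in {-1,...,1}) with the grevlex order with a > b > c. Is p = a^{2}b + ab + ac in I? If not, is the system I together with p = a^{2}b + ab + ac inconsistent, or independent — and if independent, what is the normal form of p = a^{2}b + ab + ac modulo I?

First compute the reduced Gröbner basis of I by Buchberger's algorithm.
f_1 = a^{2} + a, LT = a^{2}.
f_2 = a^{3} + ac + a + 1, LT = a^{3}.
f_3 = ab + ac + b + 1, LT = ab.

S(f_1,f_2): lcm = a^{3}. S = a^{2} + ac + a + 1.
  reduce S modulo (f_1, f_2, f_3):
  remainder ac + 1 ≠ 0; add h_4 = ac + 1 to the basis.

S(f_1,f_3): lcm = a^{2}b. S = a^{2}c + a.
  reduce S modulo (f_1, f_2, f_3, h_4):
  remainder a + 1 ≠ 0; add h_5 = a + 1 to the basis.

S(f_2,f_3): lcm = a^{3}b. S = a^{3}c + a^{2}b + abc + a^{2} + ab + b.
  reduce S modulo (f_1, f_2, f_3, h_4, h_5):
  remainder bc + b ≠ 0; add h_6 = bc + b to the basis.

S(h_4,h_5): lcm = ac. S = c + 1.
  reduce S modulo (f_1, f_2, f_3, h_4, h_5, h_6):
  remainder c + 1 ≠ 0; add h_7 = c + 1 to the basis.

The other S-polynomials (S(f_1,h_4), S(f_2,h_4), S(f_3,h_4), S(f_1,h_5), S(f_2,h_5), S(f_3,h_5), S(f_1,h_6), S(f_2,h_6), S(f_3,h_6), S(h_4,h_6), S(h_5,h_6), S(f_1,h_7), S(f_2,h_7), S(f_3,h_7), S(h_4,h_7), S(h_5,h_7), S(h_6,h_7)) all reduce to 0 modulo the current basis, so we have a Gröbner basis.
Inter-reduce: drop elements whose leading term is divisible by another's, tail-reduce, and make monic.
Reduced Gröbner basis: {a + 1, c + 1}.
Label its elements g_1 = a + 1, g_2 = c + 1.

Reduce p = a^{2}b + ab + ac modulo G:
  leading term a^{2}b: subtract (ab)·g_1 from a^{2}b + ab + ac → ac
  leading term ac: subtract (c)·g_1 from ac → c
  leading term c: subtract (1)·g_2 from c → 1
  leading term 1: no divisor's leading term divides it; move 1 to the remainder.
  normal form = 1.
The normal form is nonzero, so p ∉ I. Since p minus its normal form lies in I, I + (p) = I + (r) where r = 1; decide whether this ideal is the whole ring.
Here r = 1 is a nonzero constant, hence a unit: 1 ∈ I + (p), the Gröbner basis of I + (p) is {1}, and the enlarged system has no common solution — adjoining p is inconsistent.

Adjoining a^{2}b + ab + ac makes the ideal the whole ring: the system is inconsistent.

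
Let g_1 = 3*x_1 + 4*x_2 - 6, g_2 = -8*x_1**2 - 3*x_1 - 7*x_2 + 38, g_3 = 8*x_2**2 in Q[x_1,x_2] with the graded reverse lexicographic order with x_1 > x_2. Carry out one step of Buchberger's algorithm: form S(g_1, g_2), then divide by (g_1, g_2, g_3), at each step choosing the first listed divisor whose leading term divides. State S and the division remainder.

lcm(LM(g_1), LM(g_2)) = x_1**2.
S = (lcm/LT(g_1))·g_1 − (lcm/LT(g_2))·g_2 = 4/3*x_1*x_2 - 19/8*x_1 - 7/8*x_2 + 19/4.
Reduce S modulo (g_1, g_2, g_3) in that order:
  leading term x_1*x_2: subtract (4/9*x_2)·g_1 from 4/3*x_1*x_2 - 19/8*x_1 - 7/8*x_2 + 19/4 → -16/9*x_2**2 - 19/8*x_1 + 43/24*x_2 + 19/4
  leading term x_2**2: subtract (-2/9)·g_3 from -16/9*x_2**2 - 19/8*x_1 + 43/24*x_2 + 19/4 → -19/8*x_1 + 43/24*x_2 + 19/4
  leading term x_1: subtract (-19/24)·g_1 from -19/8*x_1 + 43/24*x_2 + 19/4 → 119/24*x_2
  leading term x_2: no divisor's leading term divides it; move 119/24*x_2 to the remainder.
The remainder 119/24*x_2 is nonzero, so it would be added as the next basis element.
An S-polynomial is built so that the two leading terms cancel; whether anything survives reduction is exactly the Gröbner-basis criterion.

S(g_1, g_2) = 4/3*x_1*x_2 - 19/8*x_1 - 7/8*x_2 + 19/4; remainder on division = 119/24*x_2.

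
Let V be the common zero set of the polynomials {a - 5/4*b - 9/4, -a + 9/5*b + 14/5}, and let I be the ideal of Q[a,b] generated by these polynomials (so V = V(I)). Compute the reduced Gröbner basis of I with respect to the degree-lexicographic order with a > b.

G = {a - 1, b + 1}

f_1 = a - 5/4*b - 9/4, LT = a.
f_2 = -a + 9/5*b + 14/5, LT = a.

S(f_1,f_2): lcm = a. S = 11/20*b + 11/20.
  reduce S modulo (f_1, f_2):
  remainder 11/20*b + 11/20 ≠ 0; add g_3 = 11/20*b + 11/20 to the basis.

The other S-polynomials (S(f_1,g_3), S(f_2,g_3)) all reduce to 0 modulo the current basis, so we have a Gröbner basis.
Inter-reduce: drop elements whose leading term is divisible by another's, tail-reduce, and make monic.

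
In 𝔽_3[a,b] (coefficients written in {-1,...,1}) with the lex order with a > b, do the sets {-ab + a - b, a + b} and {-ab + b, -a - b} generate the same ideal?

Yes, the ideals are equal.

Since reduced Gröbner bases are canonical representatives of ideals under a given ordering, it suffices to compute and compare them.
Buchberger on the first generating set:
f_1 = -ab + a - b, LT = ab.
f_2 = a + b, LT = a.

S(f_1,f_2): lcm = ab. S = -a - b² + b.
  reduce S modulo (f_1, f_2):
  remainder -b² - b ≠ 0; add g_3 = -b² - b to the basis.

The other S-polynomials (S(f_1,g_3), S(f_2,g_3)) all reduce to 0 modulo the current basis, so we have a Gröbner basis.
Inter-reduce: drop elements whose leading term is divisible by another's, tail-reduce, and make monic.
Reduced Gröbner basis: {a + b, b² + b}.

Buchberger on the second generating set:
h_1 = -ab + b, LT = ab.
h_2 = -a - b, LT = a.

S(h_1,h_2): lcm = ab. S = -b² - b.
  reduce S modulo (h_1, h_2):
  remainder -b² - b ≠ 0; add k_3 = -b² - b to the basis.

The other S-polynomials (S(h_1,k_3), S(h_2,k_3)) all reduce to 0 modulo the current basis, so we have a Gröbner basis.
Inter-reduce: drop elements whose leading term is divisible by another's, tail-reduce, and make monic.
Reduced Gröbner basis: {a + b, b² + b}.

Same reduced basis, so the two generating sets span the same ideal.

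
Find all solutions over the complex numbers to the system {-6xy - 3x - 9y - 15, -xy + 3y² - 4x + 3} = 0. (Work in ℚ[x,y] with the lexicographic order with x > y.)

Compute a lex Gröbner basis by Buchberger's algorithm.
f_1 = -6xy - 3x - 9y - 15, LT = xy.
f_2 = -xy - 4x + 3y² + 3, LT = xy.

S(f_1,f_2): lcm = xy. S = -7/2x + 3y² + 3/2y + 11/2.
  reduce S modulo (f_1, f_2):
  remainder -7/2x + 3y² + 3/2y + 11/2 ≠ 0; add h_3 = -7/2x + 3y² + 3/2y + 11/2 to the basis.

S(f_1,h_3): lcm = xy. S = ½x + 6/7y³ + 3/7y² + 43/14y + 5/2.
  reduce S modulo (f_1, f_2, h_3):
  remainder 6/7y³ + 6/7y² + 23/7y + 23/7 ≠ 0; add h_4 = 6/7y³ + 6/7y² + 23/7y + 23/7 to the basis.

The other S-polynomials (S(f_2,h_3), S(f_1,h_4), S(f_2,h_4), S(h_3,h_4)) all reduce to 0 modulo the current basis, so we have a Gröbner basis.
Inter-reduce: drop elements whose leading term is divisible by another's, tail-reduce, and make monic.
Reduced Gröbner basis: {x - 6/7y² - 3/7y - 11/7, y³ + y² + 23/6y + 23/6}.

The lex basis is triangular: the last element involves only y. Solving y³ + y² + 23/6y + 23/6 = 0 gives y ∈ {-1, -sqrt(138)*I/6, sqrt(138)*I/6}; substituting each value into the earlier elements determines the remaining variables.
  y = -1: the earlier basis element becomes x - 2 = 0, giving x = 2 — point (2, -1).
  y = -sqrt(138)*I/6: the earlier basis element becomes x + 12/7 + sqrt(138)*I/14 = 0, giving x = -12/7 - sqrt(138)*I/14 — point (-12/7 - sqrt(138)*I/14, -sqrt(138)*I/6).
  y = sqrt(138)*I/6: the earlier basis element becomes x + 12/7 - sqrt(138)*I/14 = 0, giving x = -12/7 + sqrt(138)*I/14 — point (-12/7 + sqrt(138)*I/14, sqrt(138)*I/6).

{(2, -1), (-12/7 - sqrt(138)*I/14, -sqrt(138)*I/6), (-12/7 + sqrt(138)*I/14, sqrt(138)*I/6)}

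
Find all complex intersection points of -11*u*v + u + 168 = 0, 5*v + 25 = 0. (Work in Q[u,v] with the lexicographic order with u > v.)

{(-3, -5)}

Compute a lex Gröbner basis by Buchberger's algorithm.
f_1 = -11*u*v + u + 168, LT = u*v.
f_2 = 5*v + 25, LT = v.

S(f_1,f_2): lcm = u*v. S = -56/11*u - 168/11.
  leading term u: no divisor's leading term divides it; move -56/11*u to the remainder.
  leading term 1: no divisor's leading term divides it; move -168/11 to the remainder.
  remainder -56/11*u - 168/11 ≠ 0; add h_3 = -56/11*u - 168/11 to the basis.

S(f_1,h_3): lcm = u*v. S = -1/11*u - 3*v - 168/11.
  leading term u: subtract (1/56)·h_3 from -1/11*u - 3*v - 168/11 → -3*v - 15
  leading term v: subtract (-3/5)·f_2 from -3*v - 15 → 0
  remainder 0.

S(f_2,h_3): leading monomials are coprime, so the S-polynomial reduces to 0 (Buchberger's first criterion).
Every S-polynomial of the final basis reduces to 0, so we have a Gröbner basis.
Inter-reduce: drop elements whose leading term is divisible by another's, tail-reduce, and make monic.
Reduced Gröbner basis: {u + 3, v + 5}.

The lex basis is triangular: the last element involves only v. Solving v + 5 = 0 gives v ∈ {-5}; substituting each value into the earlier elements determines the remaining variables.
  v = -5: the earlier basis element becomes u + 3 = 0, giving u = -3 — point (-3, -5).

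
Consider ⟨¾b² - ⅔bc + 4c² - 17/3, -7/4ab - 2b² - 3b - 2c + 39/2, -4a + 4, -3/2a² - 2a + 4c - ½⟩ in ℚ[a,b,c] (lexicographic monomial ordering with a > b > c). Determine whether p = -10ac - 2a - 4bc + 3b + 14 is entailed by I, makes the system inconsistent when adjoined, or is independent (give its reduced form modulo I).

First compute the reduced Gröbner basis of I by Buchberger's algorithm.
f_1 = ¾b² - ⅔bc + 4c² - 17/3, LT = b².
f_2 = -7/4ab - 2b² - 3b - 2c + 39/2, LT = ab.
f_3 = -4a + 4, LT = a.
f_4 = -3/2a² - 2a + 4c - ½, LT = a².

S(f_1,f_2): lcm = ab². S = -8/9abc + 16/3ac² - 68/9a - 8/7b³ - 12/7b² - 8/7bc + 78/7b.
  reduce S modulo (f_1, f_2, f_3, f_4):
  remainder 128/21bc² - 8/7bc + 158/63b + 976/63c² - 208/21c - 1292/63 ≠ 0; add h_5 = 128/21bc² - 8/7bc + 158/63b + 976/63c² - 208/21c - 1292/63 to the basis.

S(f_2,f_3): lcm = ab. S = 8/7b² + 19/7b + 8/7c - 78/7.
  reduce S modulo (f_1, f_2, f_3, f_4, h_5):
  remainder 64/63bc + 19/7b - 128/21c² + 8/7c - 158/63 ≠ 0; add h_6 = 64/63bc + 19/7b - 128/21c² + 8/7c - 158/63 to the basis.

S(f_2,f_4): lcm = a²b. S = 8/7ab² + 8/21ab + 8/7ac - 78/7a + 8/3bc - ⅓b.
  reduce S modulo (f_1, f_2, f_3, f_4, h_5, h_6):
  remainder -141235/95256b + 8192/1323c³ - 2896/11907c² + 25/21c - 4057/972 ≠ 0; add h_7 = -141235/95256b + 8192/1323c³ - 2896/11907c² + 25/21c - 4057/972 to the basis.

S(f_3,f_4): lcm = a². S = -7/3a + 8/3c - ⅓.
  reduce S modulo (f_1, f_2, f_3, f_4, h_5, h_6, h_7):
  remainder 8/3c - 8/3 ≠ 0; add h_8 = 8/3c - 8/3 to the basis.

The other S-polynomials (S(f_1,f_3), S(f_1,f_4), S(f_1,h_5), S(f_2,h_5), S(f_3,h_5), S(f_4,h_5), S(f_1,h_6), S(f_2,h_6), S(f_3,h_6), S(f_4,h_6), S(h_5,h_6), S(f_1,h_7), S(f_2,h_7), S(f_3,h_7), S(f_4,h_7), S(h_5,h_7), S(h_6,h_7), S(f_1,h_8), S(f_2,h_8), S(f_3,h_8), S(f_4,h_8), S(h_5,h_8), S(h_6,h_8), S(h_7,h_8)) all reduce to 0 modulo the current basis, so we have a Gröbner basis.
Inter-reduce: drop elements whose leading term is divisible by another's, tail-reduce, and make monic.
Reduced Gröbner basis: {a - 1, b - 2, c - 1}.
Label its elements g_1 = a - 1, g_2 = b - 2, g_3 = c - 1.

Reduce p = -10ac - 2a - 4bc + 3b + 14 modulo G:
  leading term ac: subtract (-10c)·g_1 from -10ac - 2a - 4bc + 3b + 14 → -2a - 4bc + 3b - 10c + 14
  leading term a: subtract (-2)·g_1 from -2a - 4bc + 3b - 10c + 14 → -4bc + 3b - 10c + 12
  leading term bc: subtract (-4c)·g_2 from -4bc + 3b - 10c + 12 → 3b - 18c + 12
  leading term b: subtract (3)·g_2 from 3b - 18c + 12 → -18c + 18
  leading term c: subtract (-18)·g_3 from -18c + 18 → 0
  normal form = 0.
Since the normal form is 0, p ∈ I.

-10ac - 2a - 4bc + 3b + 14 lies in I (it reduces to 0).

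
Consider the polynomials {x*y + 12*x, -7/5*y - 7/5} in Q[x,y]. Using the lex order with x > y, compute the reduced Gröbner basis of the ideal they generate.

G = {x, y + 1}

f_1 = x*y + 12*x, LT = x*y.
f_2 = -7/5*y - 7/5, LT = y.

S(f_1,f_2): lcm = x*y. S = 11*x.
  leading term x: no divisor's leading term divides it; move 11*x to the remainder.
  remainder 11*x ≠ 0; add g_3 = 11*x to the basis.

The other S-polynomials (S(f_1,g_3), S(f_2,g_3)) all reduce to 0 modulo the current basis, so we have a Gröbner basis.
Inter-reduce: drop elements whose leading term is divisible by another's, tail-reduce, and make monic.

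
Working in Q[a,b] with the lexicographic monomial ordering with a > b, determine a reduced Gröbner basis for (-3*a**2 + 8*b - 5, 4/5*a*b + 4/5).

f_1 = -3*a**2 + 8*b - 5, LT = a**2.
f_2 = 4/5*a*b + 4/5, LT = a*b.

S(f_1,f_2): lcm = a**2*b. S = -a - 8/3*b**2 + 5/3*b.
  leading term a: no divisor's leading term divides it; move -a to the remainder.
  leading term b**2: no divisor's leading term divides it; move -8/3*b**2 to the remainder.
  leading term b: no divisor's leading term divides it; move 5/3*b to the remainder.
  remainder -a - 8/3*b**2 + 5/3*b ≠ 0; add g_3 = -a - 8/3*b**2 + 5/3*b to the basis.

S(f_2,g_3): lcm = a*b. S = -8/3*b**3 + 5/3*b**2 + 1.
  leading term b**3: no divisor's leading term divides it; move -8/3*b**3 to the remainder.
  leading term b**2: no divisor's leading term divides it; move 5/3*b**2 to the remainder.
  leading term 1: no divisor's leading term divides it; move 1 to the remainder.
  remainder -8/3*b**3 + 5/3*b**2 + 1 ≠ 0; add g_4 = -8/3*b**3 + 5/3*b**2 + 1 to the basis.

The other S-polynomials (S(f_1,g_3), S(f_1,g_4), S(f_2,g_4), S(g_3,g_4)) all reduce to 0 modulo the current basis, so we have a Gröbner basis.
Inter-reduce: drop elements whose leading term is divisible by another's, tail-reduce, and make monic.

G = {a + 8/3*b**2 - 5/3*b, b**3 - 5/8*b**2 - 3/8}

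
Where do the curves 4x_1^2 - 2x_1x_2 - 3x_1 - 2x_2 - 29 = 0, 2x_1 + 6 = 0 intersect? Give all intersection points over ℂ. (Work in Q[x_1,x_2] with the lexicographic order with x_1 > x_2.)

Compute a lex Gröbner basis by Buchberger's algorithm.
f_1 = 4x_1^2 - 2x_1x_2 - 3x_1 - 2x_2 - 29, LT = x_1^2.
f_2 = 2x_1 + 6, LT = x_1.

S(f_1,f_2): lcm = x_1^2. S = -1/2x_1x_2 - 15/4x_1 - 1/2x_2 - 29/4.
  leading term x_1x_2: subtract (-1/4x_2)·f_2 from -1/2x_1x_2 - 15/4x_1 - 1/2x_2 - 29/4 → -15/4x_1 + x_2 - 29/4
  leading term x_1: subtract (-15/8)·f_2 from -15/4x_1 + x_2 - 29/4 → x_2 + 4
  leading term x_2: no divisor's leading term divides it; move x_2 to the remainder.
  leading term 1: no divisor's leading term divides it; move 4 to the remainder.
  remainder x_2 + 4 ≠ 0; add h_3 = x_2 + 4 to the basis.

The other S-polynomials (S(f_1,h_3), S(f_2,h_3)) all reduce to 0 modulo the current basis, so we have a Gröbner basis.
Inter-reduce: drop elements whose leading term is divisible by another's, tail-reduce, and make monic.
Reduced Gröbner basis: {x_1 + 3, x_2 + 4}.

A lex Gröbner basis eliminates variables successively. Here x_2 + 4 depends only on x_2, with roots {-4}; lifting each root through the earlier basis elements recovers the full solutions.
  x_2 = -4: the earlier basis element becomes x_1 + 3 = 0, giving x_1 = -3 — point (-3, -4).
This is the nonlinear analogue of row-reducing a linear system.

{(-3, -4)}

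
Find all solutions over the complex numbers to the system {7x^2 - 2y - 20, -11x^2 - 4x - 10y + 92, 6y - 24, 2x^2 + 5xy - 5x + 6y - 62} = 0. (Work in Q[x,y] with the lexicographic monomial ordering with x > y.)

Compute a lex Gröbner basis by Buchberger's algorithm.
f_1 = 7x^2 - 2y - 20, LT = x^2.
f_2 = -11x^2 - 4x - 10y + 92, LT = x^2.
f_3 = 6y - 24, LT = y.
f_4 = 2x^2 + 5xy - 5x + 6y - 62, LT = x^2.

S(f_1,f_2): lcm = x^2. S = -4/11x - 92/77y + 424/77.
  reduce S modulo (f_1, f_2, f_3, f_4):
  remainder -4/11x + 8/11 ≠ 0; add h_5 = -4/11x + 8/11 to the basis.

The other S-polynomials (S(f_1,f_3), S(f_1,f_4), S(f_2,f_3), S(f_2,f_4), S(f_3,f_4), S(f_1,h_5), S(f_2,h_5), S(f_3,h_5), S(f_4,h_5)) all reduce to 0 modulo the current basis, so we have a Gröbner basis.
Inter-reduce: drop elements whose leading term is divisible by another's, tail-reduce, and make monic.
Reduced Gröbner basis: {x - 2, y - 4}.

A lex Gröbner basis eliminates variables successively. Here y - 4 depends only on y, with roots {4}; lifting each root through the earlier basis elements recovers the full solutions.
  y = 4: the earlier basis element becomes x - 2 = 0, giving x = 2 — point (2, 4).
Zero-dimensionality of the ideal guarantees finitely many solutions over ℂ.

{(2, 4)}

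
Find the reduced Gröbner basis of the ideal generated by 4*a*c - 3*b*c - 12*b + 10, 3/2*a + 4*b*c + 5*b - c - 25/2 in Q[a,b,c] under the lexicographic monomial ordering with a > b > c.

G = {a + 8/3*b*c + 10/3*b - 2/3*c - 25/3, b*c**2 + 49/32*b*c + 9/8*b - 1/4*c**2 - 25/8*c - 15/16}

f_1 = 4*a*c - 3*b*c - 12*b + 10, LT = a*c.
f_2 = 3/2*a + 4*b*c + 5*b - c - 25/2, LT = a.

S(f_1,f_2): lcm = a*c. S = -8/3*b*c**2 - 49/12*b*c - 3*b + 2/3*c**2 + 25/3*c + 5/2.
  reduce S modulo (f_1, f_2):
  remainder -8/3*b*c**2 - 49/12*b*c - 3*b + 2/3*c**2 + 25/3*c + 5/2 ≠ 0; add g_3 = -8/3*b*c**2 - 49/12*b*c - 3*b + 2/3*c**2 + 25/3*c + 5/2 to the basis.

The other S-polynomials (S(f_1,g_3), S(f_2,g_3)) all reduce to 0 modulo the current basis, so we have a Gröbner basis.
Inter-reduce: drop elements whose leading term is divisible by another's, tail-reduce, and make monic.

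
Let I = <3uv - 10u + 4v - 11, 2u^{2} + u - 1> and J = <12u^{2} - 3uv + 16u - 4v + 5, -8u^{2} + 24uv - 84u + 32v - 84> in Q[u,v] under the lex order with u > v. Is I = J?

Since reduced Gröbner bases are canonical representatives of ideals under a given ordering, it suffices to compute and compare them.
Buchberger on the first generating set:
f_1 = 3uv - 10u + 4v - 11, LT = uv.
f_2 = 2u^{2} + u - 1, LT = u^{2}.

S(f_1,f_2): lcm = u^{2}v. S = -\tfrac{10}{3}u^{2} + \tfrac{5}{6}uv - \tfrac{11}{3}u + \tfrac{1}{2}v.
  reduce S modulo (f_1, f_2):
  remainder \tfrac{7}{9}u - \tfrac{11}{18}v + \tfrac{25}{18} ≠ 0; add g_3 = \tfrac{7}{9}u - \tfrac{11}{18}v + \tfrac{25}{18} to the basis.

S(f_1,g_3): lcm = uv. S = -\tfrac{10}{3}u + \tfrac{11}{14}v^{2} - \tfrac{19}{42}v - \tfrac{11}{3}.
  reduce S modulo (f_1, f_2, g_3):
  remainder \tfrac{11}{14}v^{2} - \tfrac{43}{14}v + \tfrac{16}{7} ≠ 0; add g_4 = \tfrac{11}{14}v^{2} - \tfrac{43}{14}v + \tfrac{16}{7} to the basis.

The other S-polynomials (S(f_2,g_3), S(f_1,g_4), S(f_2,g_4), S(g_3,g_4)) all reduce to 0 modulo the current basis, so we have a Gröbner basis.
Inter-reduce: drop elements whose leading term is divisible by another's, tail-reduce, and make monic.
Reduced Gröbner basis: {u - \tfrac{11}{14}v + \tfrac{25}{14}, v^{2} - \tfrac{43}{11}v + \tfrac{32}{11}}.

Buchberger on the second generating set:
h_1 = 12u^{2} - 3uv + 16u - 4v + 5, LT = u^{2}.
h_2 = -8u^{2} + 24uv - 84u + 32v - 84, LT = u^{2}.

S(h_1,h_2): lcm = u^{2}. S = \tfrac{11}{4}uv - \tfrac{55}{6}u + \tfrac{11}{3}v - \tfrac{121}{12}.
  reduce S modulo (h_1, h_2):
  remainder \tfrac{11}{4}uv - \tfrac{55}{6}u + \tfrac{11}{3}v - \tfrac{121}{12} ≠ 0; add k_3 = \tfrac{11}{4}uv - \tfrac{55}{6}u + \tfrac{11}{3}v - \tfrac{121}{12} to the basis.

S(h_1,k_3): lcm = u^{2}v. S = \tfrac{10}{3}u^{2} - \tfrac{1}{4}uv^{2} + \tfrac{11}{3}u - \tfrac{1}{3}v^{2} + \tfrac{5}{12}v.
  reduce S modulo (h_1, h_2, k_3):
  remainder -\tfrac{7}{9}u + \tfrac{11}{18}v - \tfrac{25}{18} ≠ 0; add k_4 = -\tfrac{7}{9}u + \tfrac{11}{18}v - \tfrac{25}{18} to the basis.

S(k_3,k_4): lcm = uv. S = -\tfrac{10}{3}u + \tfrac{11}{14}v^{2} - \tfrac{19}{42}v - \tfrac{11}{3}.
  reduce S modulo (h_1, h_2, k_3, k_4):
  remainder \tfrac{11}{14}v^{2} - \tfrac{43}{14}v + \tfrac{16}{7} ≠ 0; add k_5 = \tfrac{11}{14}v^{2} - \tfrac{43}{14}v + \tfrac{16}{7} to the basis.

The other S-polynomials (S(h_2,k_3), S(h_1,k_4), S(h_2,k_4), S(h_1,k_5), S(h_2,k_5), S(k_3,k_5), S(k_4,k_5)) all reduce to 0 modulo the current basis, so we have a Gröbner basis.
Inter-reduce: drop elements whose leading term is divisible by another's, tail-reduce, and make monic.
Reduced Gröbner basis: {u - \tfrac{11}{14}v + \tfrac{25}{14}, v^{2} - \tfrac{43}{11}v + \tfrac{32}{11}}.

Same reduced basis, so the two generating sets span the same ideal.

Yes, the ideals are equal.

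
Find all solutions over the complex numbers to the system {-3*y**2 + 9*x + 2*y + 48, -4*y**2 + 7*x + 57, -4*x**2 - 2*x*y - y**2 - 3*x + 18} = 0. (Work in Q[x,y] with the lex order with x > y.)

Compute a lex Gröbner basis by Buchberger's algorithm.
f_1 = 9*x - 3*y**2 + 2*y + 48, LT = x.
f_2 = 7*x - 4*y**2 + 57, LT = x.
f_3 = -4*x**2 - 2*x*y - 3*x - y**2 + 18, LT = x**2.

S(f_1,f_2): lcm = x. S = 5/21*y**2 + 2/9*y - 59/21.
  leading term y**2: no divisor's leading term divides it; move 5/21*y**2 to the remainder.
  leading term y: no divisor's leading term divides it; move 2/9*y to the remainder.
  leading term 1: no divisor's leading term divides it; move -59/21 to the remainder.
  remainder 5/21*y**2 + 2/9*y - 59/21 ≠ 0; add h_4 = 5/21*y**2 + 2/9*y - 59/21 to the basis.

S(f_1,f_3): lcm = x**2. S = -1/3*x*y**2 - 5/18*x*y + 55/12*x - 1/4*y**2 + 9/2.
  leading term x*y**2: subtract (-1/27*y**2)·f_1 from -1/3*x*y**2 - 5/18*x*y + 55/12*x - 1/4*y**2 + 9/2 → -5/18*x*y + 55/12*x - 1/9*y**4 + 2/27*y**3 + 55/36*y**2 + 9/2
  leading term x*y: subtract (-5/162*y)·f_1 from -5/18*x*y + 55/12*x - 1/9*y**4 + 2/27*y**3 + 55/36*y**2 + 9/2 → 55/12*x - 1/9*y**4 - 1/54*y**3 + 515/324*y**2 + 40/27*y + 9/2
  leading term x: subtract (55/108)·f_1 from 55/12*x - 1/9*y**4 - 1/54*y**3 + 515/324*y**2 + 40/27*y + 9/2 → -1/9*y**4 - 1/54*y**3 + 505/162*y**2 + 25/54*y - 359/18
  leading term y**4: subtract (-7/15*y**2)·h_4 from -1/9*y**4 - 1/54*y**3 + 505/162*y**2 + 25/54*y - 359/18 → 23/270*y**3 + 1463/810*y**2 + 25/54*y - 359/18
  leading term y**3: subtract (161/450*y)·h_4 from 23/270*y**3 + 1463/810*y**2 + 25/54*y - 359/18 → 259/150*y**2 + 991/675*y - 359/18
  leading term y**2: subtract (1813/250)·h_4 from 259/150*y**2 + 991/675*y - 359/18 → -484/3375*y + 484/1125
  leading term y: no divisor's leading term divides it; move -484/3375*y to the remainder.
  leading term 1: no divisor's leading term divides it; move 484/1125 to the remainder.
  remainder -484/3375*y + 484/1125 ≠ 0; add h_5 = -484/3375*y + 484/1125 to the basis.

S(f_2,f_3): lcm = x**2. S = -4/7*x*y**2 - 1/2*x*y + 207/28*x - 1/4*y**2 + 9/2.
  leading term x*y**2: subtract (-4/63*y**2)·f_1 from -4/7*x*y**2 - 1/2*x*y + 207/28*x - 1/4*y**2 + 9/2 → -1/2*x*y + 207/28*x - 4/21*y**4 + 8/63*y**3 + 235/84*y**2 + 9/2
  leading term x*y: subtract (-1/18*y)·f_1 from -1/2*x*y + 207/28*x - 4/21*y**4 + 8/63*y**3 + 235/84*y**2 + 9/2 → 207/28*x - 4/21*y**4 - 5/126*y**3 + 733/252*y**2 + 8/3*y + 9/2
  leading term x: subtract (23/28)·f_1 from 207/28*x - 4/21*y**4 - 5/126*y**3 + 733/252*y**2 + 8/3*y + 9/2 → -4/21*y**4 - 5/126*y**3 + 677/126*y**2 + 43/42*y - 489/14
  leading term y**4: subtract (-4/5*y**2)·h_4 from -4/21*y**4 - 5/126*y**3 + 677/126*y**2 + 43/42*y - 489/14 → 29/210*y**3 + 1969/630*y**2 + 43/42*y - 489/14
  leading term y**3: subtract (29/50*y)·h_4 from 29/210*y**3 + 1969/630*y**2 + 43/42*y - 489/14 → 9439/3150*y**2 + 199/75*y - 489/14
  leading term y**2: subtract (9439/750)·h_4 from 9439/3150*y**2 + 199/75*y - 489/14 → -484/3375*y + 484/1125
  leading term y: subtract (1)·h_5 from -484/3375*y + 484/1125 → 0
  remainder 0.

S(f_1,h_4): leading monomials are coprime, so the S-polynomial reduces to 0 (Buchberger's first criterion).
S(f_2,h_4): leading monomials are coprime, so the S-polynomial reduces to 0 (Buchberger's first criterion).
S(f_3,h_4): leading monomials are coprime, so the S-polynomial reduces to 0 (Buchberger's first criterion).
S(f_1,h_5): leading monomials are coprime, so the S-polynomial reduces to 0 (Buchberger's first criterion).
S(f_2,h_5): leading monomials are coprime, so the S-polynomial reduces to 0 (Buchberger's first criterion).
S(f_3,h_5): leading monomials are coprime, so the S-polynomial reduces to 0 (Buchberger's first criterion).
S(h_4,h_5): lcm = y**2. S = 59/15*y - 59/5.
  leading term y: subtract (-13275/484)·h_5 from 59/15*y - 59/5 → 0
  remainder 0.

Every S-polynomial of the final basis reduces to 0, so we have a Gröbner basis.
Inter-reduce: drop elements whose leading term is divisible by another's, tail-reduce, and make monic.
Reduced Gröbner basis: {x + 3, y - 3}.

Since the basis is lex-ordered, y - 3 is univariate in y. Its roots are {3}. Back-substituting each root into the other basis elements fixes the other coordinates.
  y = 3: the earlier basis element becomes x + 3 = 0, giving x = -3 — point (-3, 3).

{(-3, 3)}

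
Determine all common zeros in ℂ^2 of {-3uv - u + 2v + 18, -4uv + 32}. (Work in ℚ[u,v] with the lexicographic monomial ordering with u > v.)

{(-8, -1), (2, 4)}

Compute a lex Gröbner basis by Buchberger's algorithm.
f_1 = -3uv - u + 2v + 18, LT = uv.
f_2 = -4uv + 32, LT = uv.

S(f_1,f_2): lcm = uv. S = ⅓u - ⅔v + 2.
  leading term u: no divisor's leading term divides it; move ⅓u to the remainder.
  leading term v: no divisor's leading term divides it; move -⅔v to the remainder.
  leading term 1: no divisor's leading term divides it; move 2 to the remainder.
  remainder ⅓u - ⅔v + 2 ≠ 0; add h_3 = ⅓u - ⅔v + 2 to the basis.

S(f_1,h_3): lcm = uv. S = ⅓u + 2v² - 20/3v - 6.
  leading term u: subtract (1)·h_3 from ⅓u + 2v² - 20/3v - 6 → 2v² - 6v - 8
  leading term v²: no divisor's leading term divides it; move 2v² to the remainder.
  leading term v: no divisor's leading term divides it; move -6v to the remainder.
  leading term 1: no divisor's leading term divides it; move -8 to the remainder.
  remainder 2v² - 6v - 8 ≠ 0; add h_4 = 2v² - 6v - 8 to the basis.

The other S-polynomials (S(f_2,h_3), S(f_1,h_4), S(f_2,h_4), S(h_3,h_4)) all reduce to 0 modulo the current basis, so we have a Gröbner basis.
Inter-reduce: drop elements whose leading term is divisible by another's, tail-reduce, and make monic.
Reduced Gröbner basis: {u - 2v + 6, v² - 3v - 4}.

Since the basis is lex-ordered, v² - 3v - 4 is univariate in v. Its roots are {-1, 4}. Back-substituting each root into the other basis elements fixes the other coordinates.
  v = -1: the earlier basis element becomes u + 8 = 0, giving u = -8 — point (-8, -1).
  v = 4: the earlier basis element becomes u - 2 = 0, giving u = 2 — point (2, 4).
Check: every point annihilates each of the original generators.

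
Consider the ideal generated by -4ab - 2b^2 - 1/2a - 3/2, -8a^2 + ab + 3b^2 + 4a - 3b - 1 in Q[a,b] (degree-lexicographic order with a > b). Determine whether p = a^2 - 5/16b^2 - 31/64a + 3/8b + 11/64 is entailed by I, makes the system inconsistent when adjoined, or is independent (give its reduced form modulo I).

First compute the reduced Gröbner basis of I by Buchberger's algorithm.
f_1 = -4ab - 2b^2 - 1/2a - 3/2, LT = ab.
f_2 = -8a^2 + ab + 3b^2 + 4a - 3b - 1, LT = a^2.

S(f_1,f_2): lcm = a^2b. S = 5/8ab^2 + 3/8b^3 + 1/8a^2 + 1/2ab - 3/8b^2 + 3/8a - 1/8b.
  reduce S modulo (f_1, f_2):
  remainder 1/16b^3 - 35/64b^2 + 49/128a - 13/32b - 23/128 ≠ 0; add h_3 = 1/16b^3 - 35/64b^2 + 49/128a - 13/32b - 23/128 to the basis.

The other S-polynomials (S(f_1,h_3), S(f_2,h_3)) all reduce to 0 modulo the current basis, so we have a Gröbner basis.
Inter-reduce: drop elements whose leading term is divisible by another's, tail-reduce, and make monic.
Reduced Gröbner basis: {b^3 - 35/4b^2 + 49/8a - 13/2b - 23/8, a^2 - 5/16b^2 - 31/64a + 3/8b + 11/64, ab + 1/2b^2 + 1/8a + 3/8}.
Label its elements g_1 = b^3 - 35/4b^2 + 49/8a - 13/2b - 23/8, g_2 = a^2 - 5/16b^2 - 31/64a + 3/8b + 11/64, g_3 = ab + 1/2b^2 + 1/8a + 3/8.

Reduce p = a^2 - 5/16b^2 - 31/64a + 3/8b + 11/64 modulo G:
  leading term a^2: subtract (1)·g_2 from a^2 - 5/16b^2 - 31/64a + 3/8b + 11/64 → 0
  normal form = 0.
Since the normal form is 0, p ∈ I.

a^2 - 5/16b^2 - 31/64a + 3/8b + 11/64 lies in I (it reduces to 0).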